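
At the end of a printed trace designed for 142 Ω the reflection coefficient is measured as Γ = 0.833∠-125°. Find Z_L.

Z_L ≈ 16.4 − j73.1 Ω

Z_L = Z_0·(1 + Γ)/(1 − Γ) = 142·(0.522 − j0.682)/(1.48 + j0.682)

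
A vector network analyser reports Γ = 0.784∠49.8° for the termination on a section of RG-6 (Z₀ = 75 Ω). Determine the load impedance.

Z_L ≈ 48 + j149 Ω

Z_L = Z_0·(1 + Γ)/(1 − Γ) = 75·(1.51 + j0.599)/(0.494 − j0.599)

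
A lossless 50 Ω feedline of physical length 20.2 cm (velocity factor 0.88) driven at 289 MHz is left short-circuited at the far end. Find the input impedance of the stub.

λ = v/f = 0.88·c / 289 MHz = 0.913 m
βl = 2π·l/λ = 2π × 0.221 = 79.6°
tan(βl) = 5.45
For a short-circuited stub, Z_in = jZ_0·tan(βl)

Z_in ≈ +j273 Ω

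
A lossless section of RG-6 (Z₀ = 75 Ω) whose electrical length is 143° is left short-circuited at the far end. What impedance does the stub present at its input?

tan(βl) = -0.754
For a short-circuited stub, Z_in = jZ_0·tan(βl)

Z_in ≈ −j56.5 Ω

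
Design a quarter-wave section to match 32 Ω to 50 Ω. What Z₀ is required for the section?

Z_qwt ≈ 40 Ω

Z_qwt = √(Z_0·R_L) = √(50 × 32) = √1600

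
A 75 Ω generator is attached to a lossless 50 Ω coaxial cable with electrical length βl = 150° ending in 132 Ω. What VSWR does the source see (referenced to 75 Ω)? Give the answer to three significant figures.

VSWR ≈ 2.38

tan(βl) = -0.577
Z_in = Z_0·(Z_L + jZ_0·tanβl)/(Z_0 + jZ_L·tanβl) = 53 + j51.9 Ω
Γ_s = (Z_in − Z_s)/(Z_in + Z_s) = (-22 + j51.9)/(128 + j51.9), |Γ_s| = 0.408
VSWR = (1 + |Γ_s|)/(1 − |Γ_s|)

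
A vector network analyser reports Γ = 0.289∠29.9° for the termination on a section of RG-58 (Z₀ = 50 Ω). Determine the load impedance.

Z_L ≈ 78.7 + j24.7 Ω

Z_L = Z_0·(1 + Γ)/(1 − Γ) = 50·(1.25 + j0.144)/(0.749 − j0.144)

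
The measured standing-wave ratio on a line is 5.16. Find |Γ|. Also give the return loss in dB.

|Γ| = (S − 1)/(S + 1) = (5.16 − 1)/(5.16 + 1) = 4.16/6.16
RL = −20·log₁₀|Γ| = −20·log₁₀(0.675)

|Γ| ≈ 0.675; return loss ≈ 3.41 dB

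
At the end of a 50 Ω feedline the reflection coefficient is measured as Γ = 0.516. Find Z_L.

Z_L = Z_0·(1 + Γ)/(1 − Γ) = 50·(1.52)/(0.484)

Z_L ≈ 157 Ω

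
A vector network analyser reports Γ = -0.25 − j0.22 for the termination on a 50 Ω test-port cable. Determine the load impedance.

Z_L = Z_0·(1 + Γ)/(1 − Γ) = 50·(0.75 − j0.22)/(1.25 + j0.22)

Z_L ≈ 27.6 − j13.7 Ω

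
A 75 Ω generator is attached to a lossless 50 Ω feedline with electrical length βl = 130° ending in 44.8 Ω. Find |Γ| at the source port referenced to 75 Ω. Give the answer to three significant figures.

|Γ| ≈ 0.198

tan(βl) = -1.19
Z_in = Z_0·(Z_L + jZ_0·tanβl)/(Z_0 + jZ_L·tanβl) = 50.7 − j5.49 Ω
Γ_s = (Z_in − Z_s)/(Z_in + Z_s) = (-24.3 − j5.49)/(126 − j5.49), |Γ_s| = 0.198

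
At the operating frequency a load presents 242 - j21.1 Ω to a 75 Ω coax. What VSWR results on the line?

Γ = (Z_L − Z_0)/(Z_L + Z_0) = (167 − j21.1)/(317 − j21.1)
|Γ| = 168/318 = 0.53
VSWR = (1 + |Γ|)/(1 − |Γ|) = 1.53/0.47

VSWR ≈ 3.25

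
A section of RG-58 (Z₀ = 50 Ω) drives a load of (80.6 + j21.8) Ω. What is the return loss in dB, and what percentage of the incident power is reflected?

Γ = (30.6 + j21.8)/(130.6 + j21.8), |Γ| = 0.284
RL = −20·log₁₀(0.284) = 10.9 dB
P_refl/P_inc = |Γ|² = 0.0805

RL ≈ 10.9 dB; 8.05% of incident power reflected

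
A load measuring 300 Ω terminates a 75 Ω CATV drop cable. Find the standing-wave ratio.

VSWR ≈ 4

For a purely resistive load, VSWR = R_L/Z_0 or Z_0/R_L (whichever > 1) = 300/75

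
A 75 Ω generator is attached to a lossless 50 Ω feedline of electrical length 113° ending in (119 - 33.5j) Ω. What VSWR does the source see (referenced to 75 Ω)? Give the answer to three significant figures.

tan(βl) = -2.36
Z_in = Z_0·(Z_L + jZ_0·tanβl)/(Z_0 + jZ_L·tanβl) = 24.5 + j23.8 Ω
Γ_s = (Z_in − Z_s)/(Z_in + Z_s) = (-50.5 + j23.8)/(99.5 + j23.8), |Γ_s| = 0.545
VSWR = (1 + |Γ_s|)/(1 − |Γ_s|)

VSWR ≈ 3.4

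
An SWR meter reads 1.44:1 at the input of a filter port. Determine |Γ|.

|Γ| ≈ 0.18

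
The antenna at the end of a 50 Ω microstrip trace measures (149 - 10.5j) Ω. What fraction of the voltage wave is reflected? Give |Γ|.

Γ = (Z_L − Z_0)/(Z_L + Z_0) = (99 − j10.5)/(199 − j10.5)
|Γ| = 99.6/199

|Γ| ≈ 0.5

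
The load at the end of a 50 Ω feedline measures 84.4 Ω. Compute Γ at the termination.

Γ = (Z_L − Z_0)/(Z_L + Z_0) = (84.4 − 50)/(84.4 + 50) = 34.4/134.4

Γ = 0.256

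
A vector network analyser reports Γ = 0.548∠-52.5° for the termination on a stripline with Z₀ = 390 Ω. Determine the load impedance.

Z_L = Z_0·(1 + Γ)/(1 − Γ) = 390·(1.33 − j0.435)/(0.666 + j0.435)

Z_L ≈ 431 − j536 Ω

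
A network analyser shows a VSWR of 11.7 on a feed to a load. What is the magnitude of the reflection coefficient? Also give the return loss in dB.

|Γ| = (S − 1)/(S + 1) = (11.7 − 1)/(11.7 + 1) = 10.7/12.7
RL = −20·log₁₀|Γ| = −20·log₁₀(0.843)

|Γ| ≈ 0.843; return loss ≈ 1.49 dB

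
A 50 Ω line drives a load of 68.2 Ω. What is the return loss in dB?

RL ≈ 16.3 dB

Γ = (68.2 − 50)/(68.2 + 50) = 0.154
RL = −20·log₁₀|Γ| = −20·log₁₀(0.154)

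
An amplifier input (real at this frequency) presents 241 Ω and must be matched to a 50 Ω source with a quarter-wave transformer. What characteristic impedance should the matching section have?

Z_qwt ≈ 110 Ω

Z_qwt = √(Z_0·R_L) = √(50 × 241) = √12050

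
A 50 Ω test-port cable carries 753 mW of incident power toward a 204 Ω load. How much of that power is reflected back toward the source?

P_reflected ≈ 277 mW

Γ = (204 − 50)/(204 + 50) = 0.606
|Γ|² = 0.368
P_refl = |Γ|²·P_inc = 277 mW, P_del = (1 − |Γ|²)·P_inc = 476 mW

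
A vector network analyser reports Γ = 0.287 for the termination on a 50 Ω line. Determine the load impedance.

Z_L = Z_0·(1 + Γ)/(1 − Γ) = 50·(1.29)/(0.713)

Z_L ≈ 90.3 Ω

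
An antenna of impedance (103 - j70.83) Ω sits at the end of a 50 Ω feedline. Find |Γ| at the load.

Γ = (Z_L − Z_0)/(Z_L + Z_0) = (53 − j70.83)/(153 − j70.83)
|Γ| = 88.5/169

|Γ| ≈ 0.525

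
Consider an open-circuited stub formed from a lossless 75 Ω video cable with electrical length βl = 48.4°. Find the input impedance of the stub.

Z_in ≈ −j66.6 Ω

tan(βl) = 1.13
For an open-circuited stub, Z_in = −jZ_0·cot(βl) = −jZ_0/tan(βl)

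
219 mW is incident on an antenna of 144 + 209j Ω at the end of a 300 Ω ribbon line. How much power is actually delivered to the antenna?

|Γ| = |(-156 + j209)/(444 + j209)| = 0.531
|Γ|² = 0.282
P_refl = |Γ|²·P_inc = 61.9 mW, P_del = (1 − |Γ|²)·P_inc = 157 mW

P_delivered ≈ 157 mW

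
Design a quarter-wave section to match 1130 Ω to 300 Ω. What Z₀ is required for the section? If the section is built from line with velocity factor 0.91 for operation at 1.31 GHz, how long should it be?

Z_qwt = √(Z_0·R_L) = √(300 × 1130) = √339000
λ = 0.91·c/f = 0.208 m, so l = λ/4 = 0.0521 m

Z_qwt ≈ 582 Ω; length ≈ 5.21 cm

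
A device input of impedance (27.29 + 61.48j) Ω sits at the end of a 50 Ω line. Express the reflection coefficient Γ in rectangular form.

Γ ≈ 0.208 + j0.63

Γ = (Z_L − Z_0)/(Z_L + Z_0) = (-22.71 + j61.48)/(77.29 + j61.48)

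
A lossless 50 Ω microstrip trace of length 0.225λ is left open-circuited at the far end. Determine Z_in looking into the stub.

Z_in ≈ −j7.92 Ω

βl = 2π × 0.225 = 81°
tan(βl) = 6.31
For an open-circuited stub, Z_in = −jZ_0·cot(βl) = −jZ_0/tan(βl)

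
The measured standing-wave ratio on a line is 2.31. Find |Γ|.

|Γ| = (S − 1)/(S + 1) = (2.31 − 1)/(2.31 + 1) = 1.31/3.31

|Γ| ≈ 0.396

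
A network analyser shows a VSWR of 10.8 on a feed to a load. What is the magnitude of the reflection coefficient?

|Γ| = (S − 1)/(S + 1) = (10.8 − 1)/(10.8 + 1) = 9.8/11.8

|Γ| ≈ 0.831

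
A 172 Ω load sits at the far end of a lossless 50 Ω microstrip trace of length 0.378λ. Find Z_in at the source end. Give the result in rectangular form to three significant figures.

βl = 2π × 0.378 = 136°
tan(βl) = tan(136°) = -0.963
Z_in = Z_0·(Z_L + jZ_0·tanβl)/(Z_0 + jZ_L·tanβl)
     = 50·(172 − j48.1)/(50 − j166)

Z_in ≈ 27.7 + j43.6 Ω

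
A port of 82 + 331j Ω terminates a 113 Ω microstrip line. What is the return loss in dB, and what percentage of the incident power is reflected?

Γ = (-31 + j331)/(195 + j331), |Γ| = 0.865
RL = −20·log₁₀(0.865) = 1.26 dB
P_refl/P_inc = |Γ|² = 0.749

RL ≈ 1.26 dB; 74.9% of incident power reflected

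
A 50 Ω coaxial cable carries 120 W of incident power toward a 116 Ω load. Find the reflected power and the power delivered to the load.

Γ = (116 − 50)/(116 + 50) = 0.398
|Γ|² = 0.158
P_refl = |Γ|²·P_inc = 19 W, P_del = (1 − |Γ|²)·P_inc = 101 W

P_reflected ≈ 19 W; P_delivered ≈ 101 W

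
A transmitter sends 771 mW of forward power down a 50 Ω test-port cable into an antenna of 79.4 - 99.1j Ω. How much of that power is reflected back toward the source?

P_reflected ≈ 310 mW

|Γ| = |(29.4 − j99.1)/(129.4 − j99.1)| = 0.634
|Γ|² = 0.402
P_refl = |Γ|²·P_inc = 310 mW, P_del = (1 − |Γ|²)·P_inc = 461 mW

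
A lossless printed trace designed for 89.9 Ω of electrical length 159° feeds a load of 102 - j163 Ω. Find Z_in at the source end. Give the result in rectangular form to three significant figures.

tan(βl) = tan(159°) = -0.384
Z_in = Z_0·(Z_L + jZ_0·tanβl)/(Z_0 + jZ_L·tanβl)
     = 89.9·(102 − j198)/(27.3 − j39.2)

Z_in ≈ 415 − j55.4 Ω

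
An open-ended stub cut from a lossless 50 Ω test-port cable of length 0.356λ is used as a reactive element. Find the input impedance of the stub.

βl = 2π × 0.356 = 128°
tan(βl) = -1.27
For an open-ended stub, Z_in = −jZ_0·cot(βl) = −jZ_0/tan(βl)

Z_in ≈ +j39.3 Ω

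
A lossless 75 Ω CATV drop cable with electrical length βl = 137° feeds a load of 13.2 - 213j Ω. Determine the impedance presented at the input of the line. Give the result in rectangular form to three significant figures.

Z_in ≈ 8.99 + j171 Ω

tan(βl) = tan(137°) = -0.933
Z_in = Z_0·(Z_L + jZ_0·tanβl)/(Z_0 + jZ_L·tanβl)
     = 75·(13.2 − j283)/(-124 − j12.3)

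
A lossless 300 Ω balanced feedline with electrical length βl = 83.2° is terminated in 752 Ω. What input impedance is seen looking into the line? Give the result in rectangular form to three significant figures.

Z_in ≈ 121 − j30 Ω

tan(βl) = tan(83.2°) = 8.39
Z_in = Z_0·(Z_L + jZ_0·tanβl)/(Z_0 + jZ_L·tanβl)
     = 300·(752 + j2520)/(300 + j6310)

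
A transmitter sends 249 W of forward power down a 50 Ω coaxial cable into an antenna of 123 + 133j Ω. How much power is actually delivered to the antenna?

P_delivered ≈ 129 W

|Γ| = |(73 + j133)/(173 + j133)| = 0.695
|Γ|² = 0.483
P_refl = |Γ|²·P_inc = 120 W, P_del = (1 − |Γ|²)·P_inc = 129 W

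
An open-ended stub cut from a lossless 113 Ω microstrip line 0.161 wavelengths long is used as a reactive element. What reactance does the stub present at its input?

X_in ≈ -70.7 Ω (capacitive)

βl = 2π × 0.161 = 58°
tan(βl) = 1.6
For an open-ended stub, Z_in = −jZ_0·cot(βl) = −jZ_0/tan(βl)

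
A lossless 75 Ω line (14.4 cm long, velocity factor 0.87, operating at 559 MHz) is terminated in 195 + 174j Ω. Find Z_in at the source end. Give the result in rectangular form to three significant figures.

Z_in ≈ 15.9 + j12.3 Ω

λ = v/f = 0.87·c / 559 MHz = 0.467 m
βl = 2π·l/λ = 2π × 0.308 = 111°
tan(βl) = tan(111°) = -2.6
Z_in = Z_0·(Z_L + jZ_0·tanβl)/(Z_0 + jZ_L·tanβl)
     = 75·(195 − j21.1)/(528 − j507)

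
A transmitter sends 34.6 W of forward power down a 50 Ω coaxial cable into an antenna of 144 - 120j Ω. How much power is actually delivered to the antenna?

P_delivered ≈ 19.1 W

|Γ| = |(94 − j120)/(194 − j120)| = 0.668
|Γ|² = 0.447
P_refl = |Γ|²·P_inc = 15.5 W, P_del = (1 − |Γ|²)·P_inc = 19.1 W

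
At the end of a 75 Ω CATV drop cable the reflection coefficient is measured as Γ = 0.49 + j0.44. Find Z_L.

Z_L ≈ 93.6 + j145 Ω

Z_L = Z_0·(1 + Γ)/(1 − Γ) = 75·(1.49 + j0.44)/(0.51 − j0.44)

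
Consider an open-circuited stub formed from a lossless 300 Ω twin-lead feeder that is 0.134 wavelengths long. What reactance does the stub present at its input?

X_in ≈ -268 Ω (capacitive)

βl = 2π × 0.134 = 48.2°
tan(βl) = 1.12
For an open-circuited stub, Z_in = −jZ_0·cot(βl) = −jZ_0/tan(βl)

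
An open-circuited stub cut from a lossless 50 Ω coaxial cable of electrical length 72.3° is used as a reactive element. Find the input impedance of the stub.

tan(βl) = 3.13
For an open-circuited stub, Z_in = −jZ_0·cot(βl) = −jZ_0/tan(βl)

Z_in ≈ −j16 Ω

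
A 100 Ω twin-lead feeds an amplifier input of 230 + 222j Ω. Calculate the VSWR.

VSWR ≈ 4.66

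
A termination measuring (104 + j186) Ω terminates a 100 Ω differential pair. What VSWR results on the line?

VSWR ≈ 5.13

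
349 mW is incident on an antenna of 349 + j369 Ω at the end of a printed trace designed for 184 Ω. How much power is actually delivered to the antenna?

|Γ| = |(165 + j369)/(533 + j369)| = 0.624
|Γ|² = 0.389
P_refl = |Γ|²·P_inc = 136 mW, P_del = (1 − |Γ|²)·P_inc = 213 mW

P_delivered ≈ 213 mW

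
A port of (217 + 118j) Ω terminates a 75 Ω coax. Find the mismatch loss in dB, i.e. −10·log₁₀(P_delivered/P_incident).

mismatch loss ≈ 1.83 dB

Γ = (142 + j118)/(292 + j118), |Γ| = 0.586
|Γ|² = 0.344, so P_del/P_inc = 1 − |Γ|² = 0.656
ML = −10·log₁₀(1 − |Γ|²)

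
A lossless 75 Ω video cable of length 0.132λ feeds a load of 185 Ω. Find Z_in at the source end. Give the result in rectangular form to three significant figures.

Z_in ≈ 49.1 − j50.4 Ω

βl = 2π × 0.132 = 47.5°
tan(βl) = tan(47.5°) = 1.09
Z_in = Z_0·(Z_L + jZ_0·tanβl)/(Z_0 + jZ_L·tanβl)
     = 75·(185 + j81.9)/(75 + j202)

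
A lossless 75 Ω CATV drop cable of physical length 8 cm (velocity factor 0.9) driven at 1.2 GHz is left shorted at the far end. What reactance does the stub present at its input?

X_in ≈ -96 Ω (capacitive)

λ = v/f = 0.9·c / 1.2 GHz = 0.225 m
βl = 2π·l/λ = 2π × 0.356 = 128°
tan(βl) = -1.28
For a shorted stub, Z_in = jZ_0·tan(βl)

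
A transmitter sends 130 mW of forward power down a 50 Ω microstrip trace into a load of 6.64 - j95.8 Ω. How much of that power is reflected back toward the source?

|Γ| = |(-43.36 − j95.8)/(56.64 − j95.8)| = 0.945
|Γ|² = 0.893
P_refl = |Γ|²·P_inc = 116 mW, P_del = (1 − |Γ|²)·P_inc = 13.9 mW

P_reflected ≈ 116 mW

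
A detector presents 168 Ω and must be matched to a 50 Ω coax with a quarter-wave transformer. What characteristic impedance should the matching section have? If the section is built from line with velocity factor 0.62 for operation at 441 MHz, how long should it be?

Z_qwt = √(Z_0·R_L) = √(50 × 168) = √8400
λ = 0.62·c/f = 0.422 m, so l = λ/4 = 0.105 m

Z_qwt ≈ 91.7 Ω; length ≈ 10.5 cm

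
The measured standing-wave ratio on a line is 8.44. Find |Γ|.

|Γ| ≈ 0.788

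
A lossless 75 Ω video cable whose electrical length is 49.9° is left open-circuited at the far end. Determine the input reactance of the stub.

tan(βl) = 1.19
For an open-circuited stub, Z_in = −jZ_0·cot(βl) = −jZ_0/tan(βl)

X_in ≈ -63.2 Ω (capacitive)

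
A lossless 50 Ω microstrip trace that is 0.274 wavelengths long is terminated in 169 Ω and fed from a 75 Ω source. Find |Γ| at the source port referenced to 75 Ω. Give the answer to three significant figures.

|Γ| ≈ 0.667

βl = 2π × 0.274 = 98.6°
tan(βl) = -6.58
Z_in = Z_0·(Z_L + jZ_0·tanβl)/(Z_0 + jZ_L·tanβl) = 15.1 + j6.92 Ω
Γ_s = (Z_in − Z_s)/(Z_in + Z_s) = (-59.9 + j6.92)/(90.1 + j6.92), |Γ_s| = 0.667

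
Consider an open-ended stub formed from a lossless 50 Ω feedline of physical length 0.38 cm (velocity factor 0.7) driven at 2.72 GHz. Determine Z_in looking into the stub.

λ = v/f = 0.7·c / 2.72 GHz = 0.0772 m
βl = 2π·l/λ = 2π × 0.0492 = 17.7°
tan(βl) = 0.32
For an open-ended stub, Z_in = −jZ_0·cot(βl) = −jZ_0/tan(βl)

Z_in ≈ −j156 Ω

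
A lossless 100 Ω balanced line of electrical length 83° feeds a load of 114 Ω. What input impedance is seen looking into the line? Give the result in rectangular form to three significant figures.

tan(βl) = tan(83°) = 8.14
Z_in = Z_0·(Z_L + jZ_0·tanβl)/(Z_0 + jZ_L·tanβl)
     = 100·(114 + j814)/(100 + j928)

Z_in ≈ 88 − j2.8 Ω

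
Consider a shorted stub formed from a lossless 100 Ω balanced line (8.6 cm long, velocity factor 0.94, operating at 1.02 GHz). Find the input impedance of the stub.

Z_in ≈ −j248 Ω

λ = v/f = 0.94·c / 1.02 GHz = 0.276 m
βl = 2π·l/λ = 2π × 0.311 = 112°
tan(βl) = -2.48
For a shorted stub, Z_in = jZ_0·tan(βl)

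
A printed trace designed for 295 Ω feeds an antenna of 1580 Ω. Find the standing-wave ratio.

Γ = (1580 − 295)/(1580 + 295) = 0.685
VSWR = (1 + 0.685)/(1 − 0.685)

VSWR ≈ 5.36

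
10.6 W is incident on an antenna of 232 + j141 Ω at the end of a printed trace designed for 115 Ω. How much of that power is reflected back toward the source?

|Γ| = |(117 + j141)/(347 + j141)| = 0.489
|Γ|² = 0.239
P_refl = |Γ|²·P_inc = 2.54 W, P_del = (1 − |Γ|²)·P_inc = 8.06 W

P_reflected ≈ 2.54 W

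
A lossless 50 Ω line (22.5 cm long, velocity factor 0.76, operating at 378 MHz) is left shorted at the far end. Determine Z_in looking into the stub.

Z_in ≈ −j51.3 Ω

λ = v/f = 0.76·c / 378 MHz = 0.603 m
βl = 2π·l/λ = 2π × 0.373 = 134°
tan(βl) = -1.03
For a shorted stub, Z_in = jZ_0·tan(βl)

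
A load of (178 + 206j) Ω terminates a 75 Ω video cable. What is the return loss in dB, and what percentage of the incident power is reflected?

RL ≈ 3.02 dB; 49.8% of incident power reflected

Γ = (103 + j206)/(253 + j206), |Γ| = 0.706
RL = −20·log₁₀(0.706) = 3.02 dB
P_refl/P_inc = |Γ|² = 0.498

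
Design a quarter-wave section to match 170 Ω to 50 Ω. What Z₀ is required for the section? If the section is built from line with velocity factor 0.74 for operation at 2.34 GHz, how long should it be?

Z_qwt ≈ 92.2 Ω; length ≈ 2.37 cm

Z_qwt = √(Z_0·R_L) = √(50 × 170) = √8500
λ = 0.74·c/f = 0.0949 m, so l = λ/4 = 0.0237 m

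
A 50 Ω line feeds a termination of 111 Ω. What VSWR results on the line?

VSWR ≈ 2.22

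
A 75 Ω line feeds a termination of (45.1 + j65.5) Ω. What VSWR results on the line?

Γ = (Z_L − Z_0)/(Z_L + Z_0) = (-29.9 + j65.5)/(120.1 + j65.5)
|Γ| = 72/137 = 0.526
VSWR = (1 + |Γ|)/(1 − |Γ|) = 1.53/0.474

VSWR ≈ 3.22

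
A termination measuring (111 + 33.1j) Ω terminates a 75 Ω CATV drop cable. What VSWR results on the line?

VSWR ≈ 1.7

Γ = (Z_L − Z_0)/(Z_L + Z_0) = (36 + j33.1)/(186 + j33.1)
|Γ| = 48.9/189 = 0.259
VSWR = (1 + |Γ|)/(1 − |Γ|) = 1.26/0.741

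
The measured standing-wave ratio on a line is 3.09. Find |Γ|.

|Γ| = (S − 1)/(S + 1) = (3.09 − 1)/(3.09 + 1) = 2.09/4.09

|Γ| ≈ 0.511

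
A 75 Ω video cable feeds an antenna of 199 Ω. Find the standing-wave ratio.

VSWR ≈ 2.65

For a purely resistive load, VSWR = R_L/Z_0 or Z_0/R_L (whichever > 1) = 199/75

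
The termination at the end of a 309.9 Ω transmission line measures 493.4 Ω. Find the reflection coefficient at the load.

Γ = 0.228

Γ = (Z_L − Z_0)/(Z_L + Z_0) = (493.4 − 309.9)/(493.4 + 309.9) = 183.5/803.3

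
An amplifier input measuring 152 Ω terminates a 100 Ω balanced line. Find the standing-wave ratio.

Γ = (152 − 100)/(152 + 100) = 0.206
VSWR = (1 + 0.206)/(1 − 0.206)

VSWR ≈ 1.52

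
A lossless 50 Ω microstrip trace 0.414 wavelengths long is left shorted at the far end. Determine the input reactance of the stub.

βl = 2π × 0.414 = 149°
tan(βl) = -0.6
For a shorted stub, Z_in = jZ_0·tan(βl)

X_in ≈ -30 Ω (capacitive)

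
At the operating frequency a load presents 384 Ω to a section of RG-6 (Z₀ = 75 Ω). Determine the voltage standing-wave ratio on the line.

VSWR ≈ 5.12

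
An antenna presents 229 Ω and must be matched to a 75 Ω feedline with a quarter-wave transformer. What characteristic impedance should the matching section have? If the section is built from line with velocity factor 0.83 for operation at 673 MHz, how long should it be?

Z_qwt = √(Z_0·R_L) = √(75 × 229) = √17180
λ = 0.83·c/f = 0.37 m, so l = λ/4 = 0.0925 m

Z_qwt ≈ 131 Ω; length ≈ 9.25 cm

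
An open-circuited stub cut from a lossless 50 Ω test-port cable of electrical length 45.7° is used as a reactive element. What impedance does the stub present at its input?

Z_in ≈ −j48.8 Ω

tan(βl) = 1.02
For an open-circuited stub, Z_in = −jZ_0·cot(βl) = −jZ_0/tan(βl)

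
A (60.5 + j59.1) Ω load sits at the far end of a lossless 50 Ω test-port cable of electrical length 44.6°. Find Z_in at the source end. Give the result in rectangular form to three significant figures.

tan(βl) = tan(44.6°) = 0.986
Z_in = Z_0·(Z_L + jZ_0·tanβl)/(Z_0 + jZ_L·tanβl)
     = 50·(60.5 + j108)/(-8.28 + j59.7)

Z_in ≈ 82.2 − j62.1 Ω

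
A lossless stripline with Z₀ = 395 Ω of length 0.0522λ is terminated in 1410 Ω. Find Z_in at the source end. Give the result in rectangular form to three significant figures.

βl = 2π × 0.0522 = 18.8°
tan(βl) = tan(18.8°) = 0.34
Z_in = Z_0·(Z_L + jZ_0·tanβl)/(Z_0 + jZ_L·tanβl)
     = 395·(1410 + j134)/(395 + j480)

Z_in ≈ 636 − j638 Ω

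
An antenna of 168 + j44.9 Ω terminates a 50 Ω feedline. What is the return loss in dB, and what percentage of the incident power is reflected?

Γ = (118 + j44.9)/(218 + j44.9), |Γ| = 0.567
RL = −20·log₁₀(0.567) = 4.92 dB
P_refl/P_inc = |Γ|² = 0.322

RL ≈ 4.92 dB; 32.2% of incident power reflected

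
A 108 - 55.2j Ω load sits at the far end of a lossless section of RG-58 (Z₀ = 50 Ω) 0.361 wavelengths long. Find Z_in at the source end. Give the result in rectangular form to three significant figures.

Z_in ≈ 38.8 + j46.7 Ω

βl = 2π × 0.361 = 130°
tan(βl) = tan(130°) = -1.19
Z_in = Z_0·(Z_L + jZ_0·tanβl)/(Z_0 + jZ_L·tanβl)
     = 50·(108 − j115)/(-15.9 − j129)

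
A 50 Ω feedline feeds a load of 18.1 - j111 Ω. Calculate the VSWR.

VSWR ≈ 16.7

Γ = (Z_L − Z_0)/(Z_L + Z_0) = (-31.9 − j111)/(68.1 − j111)
|Γ| = 115/130 = 0.887
VSWR = (1 + |Γ|)/(1 − |Γ|) = 1.89/0.113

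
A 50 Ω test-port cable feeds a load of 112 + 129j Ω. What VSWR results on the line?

Γ = (Z_L − Z_0)/(Z_L + Z_0) = (62 + j129)/(162 + j129)
|Γ| = 143/207 = 0.691
VSWR = (1 + |Γ|)/(1 − |Γ|) = 1.69/0.309

VSWR ≈ 5.48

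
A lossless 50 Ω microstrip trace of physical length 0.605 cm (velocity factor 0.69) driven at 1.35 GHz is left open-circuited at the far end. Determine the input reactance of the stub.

X_in ≈ -198 Ω (capacitive)

λ = v/f = 0.69·c / 1.35 GHz = 0.153 m
βl = 2π·l/λ = 2π × 0.0395 = 14.2°
tan(βl) = 0.253
For an open-circuited stub, Z_in = −jZ_0·cot(βl) = −jZ_0/tan(βl)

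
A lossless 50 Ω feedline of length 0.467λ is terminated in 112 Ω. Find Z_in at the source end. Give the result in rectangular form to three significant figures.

βl = 2π × 0.467 = 168°
tan(βl) = tan(168°) = -0.21
Z_in = Z_0·(Z_L + jZ_0·tanβl)/(Z_0 + jZ_L·tanβl)
     = 50·(112 − j10.5)/(50 − j23.6)

Z_in ≈ 95.7 + j34.6 Ω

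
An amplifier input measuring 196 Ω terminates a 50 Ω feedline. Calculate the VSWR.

VSWR ≈ 3.92

For a purely resistive load, VSWR = R_L/Z_0 or Z_0/R_L (whichever > 1) = 196/50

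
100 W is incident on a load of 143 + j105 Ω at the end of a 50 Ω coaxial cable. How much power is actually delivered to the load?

|Γ| = |(93 + j105)/(193 + j105)| = 0.638
|Γ|² = 0.408
P_refl = |Γ|²·P_inc = 40.8 W, P_del = (1 − |Γ|²)·P_inc = 59.2 W

P_delivered ≈ 59.2 W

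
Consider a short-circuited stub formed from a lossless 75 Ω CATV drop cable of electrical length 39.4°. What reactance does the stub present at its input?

X_in ≈ 61.6 Ω (inductive)

tan(βl) = 0.821
For a short-circuited stub, Z_in = jZ_0·tan(βl)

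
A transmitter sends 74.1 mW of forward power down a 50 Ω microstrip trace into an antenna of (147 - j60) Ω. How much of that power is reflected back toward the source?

P_reflected ≈ 22.7 mW

|Γ| = |(97 − j60)/(197 − j60)| = 0.554
|Γ|² = 0.307
P_refl = |Γ|²·P_inc = 22.7 mW, P_del = (1 − |Γ|²)·P_inc = 51.4 mW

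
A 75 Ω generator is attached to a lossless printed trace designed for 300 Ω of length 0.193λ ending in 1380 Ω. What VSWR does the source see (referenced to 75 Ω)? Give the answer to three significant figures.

βl = 2π × 0.193 = 69.5°
tan(βl) = 2.67
Z_in = Z_0·(Z_L + jZ_0·tanβl)/(Z_0 + jZ_L·tanβl) = 73.9 − j106 Ω
Γ_s = (Z_in − Z_s)/(Z_in + Z_s) = (-1.14 − j106)/(149 − j106), |Γ_s| = 0.581
VSWR = (1 + |Γ_s|)/(1 − |Γ_s|)

VSWR ≈ 3.77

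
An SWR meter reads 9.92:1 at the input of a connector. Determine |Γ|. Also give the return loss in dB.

|Γ| ≈ 0.817; return loss ≈ 1.76 dB

|Γ| = (S − 1)/(S + 1) = (9.92 − 1)/(9.92 + 1) = 8.92/10.9
RL = −20·log₁₀|Γ| = −20·log₁₀(0.817)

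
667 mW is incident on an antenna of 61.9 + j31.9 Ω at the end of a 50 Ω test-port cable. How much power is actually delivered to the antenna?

P_delivered ≈ 610 mW

|Γ| = |(11.9 + j31.9)/(111.9 + j31.9)| = 0.293
|Γ|² = 0.0856
P_refl = |Γ|²·P_inc = 57.1 mW, P_del = (1 − |Γ|²)·P_inc = 610 mW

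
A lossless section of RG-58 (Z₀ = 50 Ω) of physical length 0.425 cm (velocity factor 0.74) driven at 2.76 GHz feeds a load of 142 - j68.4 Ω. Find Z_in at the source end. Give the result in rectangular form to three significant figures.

Z_in ≈ 50.9 − j68.6 Ω

λ = v/f = 0.74·c / 2.76 GHz = 0.0804 m
βl = 2π·l/λ = 2π × 0.0528 = 19°
tan(βl) = tan(19°) = 0.345
Z_in = Z_0·(Z_L + jZ_0·tanβl)/(Z_0 + jZ_L·tanβl)
     = 50·(142 − j51.2)/(73.6 + j49)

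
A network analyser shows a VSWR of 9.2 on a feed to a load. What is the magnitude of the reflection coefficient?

|Γ| ≈ 0.804

|Γ| = (S − 1)/(S + 1) = (9.2 − 1)/(9.2 + 1) = 8.2/10.2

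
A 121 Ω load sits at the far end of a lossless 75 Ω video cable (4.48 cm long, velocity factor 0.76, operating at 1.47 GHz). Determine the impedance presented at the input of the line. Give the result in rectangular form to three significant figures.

Z_in ≈ 48.2 + j11.2 Ω

λ = v/f = 0.76·c / 1.47 GHz = 0.155 m
βl = 2π·l/λ = 2π × 0.289 = 104°
tan(βl) = tan(104°) = -4.02
Z_in = Z_0·(Z_L + jZ_0·tanβl)/(Z_0 + jZ_L·tanβl)
     = 75·(121 − j301)/(75 − j486)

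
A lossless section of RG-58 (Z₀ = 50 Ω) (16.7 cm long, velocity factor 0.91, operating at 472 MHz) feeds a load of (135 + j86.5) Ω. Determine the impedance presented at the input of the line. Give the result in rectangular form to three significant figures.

λ = v/f = 0.91·c / 472 MHz = 0.578 m
βl = 2π·l/λ = 2π × 0.289 = 104°
tan(βl) = tan(104°) = -4.03
Z_in = Z_0·(Z_L + jZ_0·tanβl)/(Z_0 + jZ_L·tanβl)
     = 50·(135 − j115)/(398 − j544)

Z_in ≈ 12.8 + j3.04 Ω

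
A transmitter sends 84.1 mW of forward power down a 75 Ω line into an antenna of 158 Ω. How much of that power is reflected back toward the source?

P_reflected ≈ 10.7 mW

Γ = (158 − 75)/(158 + 75) = 0.356
|Γ|² = 0.127
P_refl = |Γ|²·P_inc = 10.7 mW, P_del = (1 − |Γ|²)·P_inc = 73.4 mW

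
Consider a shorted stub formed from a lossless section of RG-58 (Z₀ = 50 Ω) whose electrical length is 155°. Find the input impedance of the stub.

Z_in ≈ −j23.3 Ω

tan(βl) = -0.466
For a shorted stub, Z_in = jZ_0·tan(βl)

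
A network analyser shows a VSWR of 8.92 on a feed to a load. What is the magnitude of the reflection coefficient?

|Γ| = (S − 1)/(S + 1) = (8.92 − 1)/(8.92 + 1) = 7.92/9.92

|Γ| ≈ 0.798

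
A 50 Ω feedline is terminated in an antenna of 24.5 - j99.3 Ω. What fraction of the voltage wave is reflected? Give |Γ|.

|Γ| ≈ 0.826

Γ = (Z_L − Z_0)/(Z_L + Z_0) = (-25.5 − j99.3)/(74.5 − j99.3)
|Γ| = 103/124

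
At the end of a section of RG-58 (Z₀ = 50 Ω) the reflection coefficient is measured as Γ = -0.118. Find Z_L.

Z_L = Z_0·(1 + Γ)/(1 − Γ) = 50·(0.882)/(1.12)

Z_L ≈ 39.4 Ω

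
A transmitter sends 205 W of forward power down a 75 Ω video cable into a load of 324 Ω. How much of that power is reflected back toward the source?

Γ = (324 − 75)/(324 + 75) = 0.624
|Γ|² = 0.389
P_refl = |Γ|²·P_inc = 79.8 W, P_del = (1 − |Γ|²)·P_inc = 125 W

P_reflected ≈ 79.8 W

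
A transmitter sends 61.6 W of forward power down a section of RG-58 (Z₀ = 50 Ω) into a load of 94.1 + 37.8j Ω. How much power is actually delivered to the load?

|Γ| = |(44.1 + j37.8)/(144.1 + j37.8)| = 0.39
|Γ|² = 0.152
P_refl = |Γ|²·P_inc = 9.36 W, P_del = (1 − |Γ|²)·P_inc = 52.2 W

P_delivered ≈ 52.2 W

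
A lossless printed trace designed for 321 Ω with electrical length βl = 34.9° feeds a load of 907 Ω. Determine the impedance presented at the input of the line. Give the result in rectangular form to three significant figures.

Z_in ≈ 276 − j320 Ω

tan(βl) = tan(34.9°) = 0.698
Z_in = Z_0·(Z_L + jZ_0·tanβl)/(Z_0 + jZ_L·tanβl)
     = 321·(907 + j224)/(321 + j633)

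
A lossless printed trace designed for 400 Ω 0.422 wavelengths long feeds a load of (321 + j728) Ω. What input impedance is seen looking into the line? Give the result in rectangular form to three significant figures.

βl = 2π × 0.422 = 152°
tan(βl) = tan(152°) = -0.534
Z_in = Z_0·(Z_L + jZ_0·tanβl)/(Z_0 + jZ_L·tanβl)
     = 400·(321 + j515)/(788 − j171)

Z_in ≈ 101 + j283 Ω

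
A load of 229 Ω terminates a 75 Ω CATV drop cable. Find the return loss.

RL ≈ 5.91 dB

Γ = (229 − 75)/(229 + 75) = 0.507
RL = −20·log₁₀|Γ| = −20·log₁₀(0.507)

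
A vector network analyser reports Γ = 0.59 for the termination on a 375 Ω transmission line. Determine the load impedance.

Z_L ≈ 1450 Ω

Z_L = Z_0·(1 + Γ)/(1 − Γ) = 375·(1.59)/(0.41)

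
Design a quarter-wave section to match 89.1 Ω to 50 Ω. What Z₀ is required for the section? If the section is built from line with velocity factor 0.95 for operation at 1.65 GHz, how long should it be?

Z_qwt = √(Z_0·R_L) = √(50 × 89.1) = √4455
λ = 0.95·c/f = 0.173 m, so l = λ/4 = 0.0432 m

Z_qwt ≈ 66.7 Ω; length ≈ 4.32 cm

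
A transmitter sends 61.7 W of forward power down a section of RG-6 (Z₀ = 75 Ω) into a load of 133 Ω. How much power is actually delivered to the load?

P_delivered ≈ 56.9 W

Γ = (133 − 75)/(133 + 75) = 0.279
|Γ|² = 0.0778
P_refl = |Γ|²·P_inc = 4.8 W, P_del = (1 − |Γ|²)·P_inc = 56.9 W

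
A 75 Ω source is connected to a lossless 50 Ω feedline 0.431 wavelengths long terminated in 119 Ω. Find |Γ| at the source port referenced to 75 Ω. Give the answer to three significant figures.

|Γ| ≈ 0.335

βl = 2π × 0.431 = 155°
tan(βl) = -0.463
Z_in = Z_0·(Z_L + jZ_0·tanβl)/(Z_0 + jZ_L·tanβl) = 65.3 + j48.8 Ω
Γ_s = (Z_in − Z_s)/(Z_in + Z_s) = (-9.73 + j48.8)/(140 + j48.8), |Γ_s| = 0.335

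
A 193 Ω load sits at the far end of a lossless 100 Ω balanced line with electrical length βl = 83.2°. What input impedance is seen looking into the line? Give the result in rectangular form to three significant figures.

tan(βl) = tan(83.2°) = 8.39
Z_in = Z_0·(Z_L + jZ_0·tanβl)/(Z_0 + jZ_L·tanβl)
     = 100·(193 + j839)/(100 + j1620)

Z_in ≈ 52.4 − j8.69 Ω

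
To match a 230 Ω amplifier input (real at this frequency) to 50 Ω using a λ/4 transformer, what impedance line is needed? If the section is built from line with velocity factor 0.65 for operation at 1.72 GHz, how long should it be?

Z_qwt = √(Z_0·R_L) = √(50 × 230) = √11500
λ = 0.65·c/f = 0.113 m, so l = λ/4 = 0.0283 m

Z_qwt ≈ 107 Ω; length ≈ 2.83 cm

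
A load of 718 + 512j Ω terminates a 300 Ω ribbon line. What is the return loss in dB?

Γ = (418 + j512)/(1018 + j512), |Γ| = 0.58
RL = −20·log₁₀|Γ| = −20·log₁₀(0.58)

RL ≈ 4.73 dB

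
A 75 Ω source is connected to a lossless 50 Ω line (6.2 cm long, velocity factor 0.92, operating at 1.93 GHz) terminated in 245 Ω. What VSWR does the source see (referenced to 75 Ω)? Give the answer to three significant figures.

λ = v/f = 0.92·c / 1.93 GHz = 0.143 m
βl = 2π·l/λ = 2π × 0.434 = 156°
tan(βl) = -0.444
Z_in = Z_0·(Z_L + jZ_0·tanβl)/(Z_0 + jZ_L·tanβl) = 51.2 + j89.2 Ω
Γ_s = (Z_in − Z_s)/(Z_in + Z_s) = (-23.8 + j89.2)/(126 + j89.2), |Γ_s| = 0.597
VSWR = (1 + |Γ_s|)/(1 − |Γ_s|)

VSWR ≈ 3.96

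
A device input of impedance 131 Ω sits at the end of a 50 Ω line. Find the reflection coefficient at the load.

Γ = (Z_L − Z_0)/(Z_L + Z_0) = (131 − 50)/(131 + 50) = 81/181

Γ = 0.448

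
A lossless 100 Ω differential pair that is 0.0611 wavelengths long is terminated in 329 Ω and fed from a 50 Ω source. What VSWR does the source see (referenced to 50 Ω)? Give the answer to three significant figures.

βl = 2π × 0.0611 = 22°
tan(βl) = 0.404
Z_in = Z_0·(Z_L + jZ_0·tanβl)/(Z_0 + jZ_L·tanβl) = 138 − j143 Ω
Γ_s = (Z_in − Z_s)/(Z_in + Z_s) = (88.3 − j143)/(188 − j143), |Γ_s| = 0.712
VSWR = (1 + |Γ_s|)/(1 − |Γ_s|)

VSWR ≈ 5.94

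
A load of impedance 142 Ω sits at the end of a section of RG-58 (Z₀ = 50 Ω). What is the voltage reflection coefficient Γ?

Γ = 0.479

Γ = (Z_L − Z_0)/(Z_L + Z_0) = (142 − 50)/(142 + 50) = 92/192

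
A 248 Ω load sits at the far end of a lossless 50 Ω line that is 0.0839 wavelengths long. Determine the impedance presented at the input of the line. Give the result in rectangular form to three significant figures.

βl = 2π × 0.0839 = 30.2°
tan(βl) = tan(30.2°) = 0.582
Z_in = Z_0·(Z_L + jZ_0·tanβl)/(Z_0 + jZ_L·tanβl)
     = 50·(248 + j29.1)/(50 + j144)

Z_in ≈ 35.6 − j73.6 Ω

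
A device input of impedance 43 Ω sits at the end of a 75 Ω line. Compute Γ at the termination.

Γ = (Z_L − Z_0)/(Z_L + Z_0) = (43 − 75)/(43 + 75) = -32/118

Γ = -0.271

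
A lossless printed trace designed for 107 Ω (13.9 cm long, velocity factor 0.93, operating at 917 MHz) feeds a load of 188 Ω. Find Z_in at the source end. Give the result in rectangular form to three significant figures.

Z_in ≈ 164 + j50.1 Ω

λ = v/f = 0.93·c / 917 MHz = 0.304 m
βl = 2π·l/λ = 2π × 0.457 = 164°
tan(βl) = tan(164°) = -0.278
Z_in = Z_0·(Z_L + jZ_0·tanβl)/(Z_0 + jZ_L·tanβl)
     = 107·(188 − j29.7)/(107 − j52.2)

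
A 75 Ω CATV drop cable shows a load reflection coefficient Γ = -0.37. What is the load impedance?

Z_L ≈ 34.5 Ω

Z_L = Z_0·(1 + Γ)/(1 − Γ) = 75·(0.63)/(1.37)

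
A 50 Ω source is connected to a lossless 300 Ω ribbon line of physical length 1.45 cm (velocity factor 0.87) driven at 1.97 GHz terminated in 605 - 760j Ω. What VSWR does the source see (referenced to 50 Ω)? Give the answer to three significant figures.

λ = v/f = 0.87·c / 1.97 GHz = 0.132 m
βl = 2π·l/λ = 2π × 0.109 = 39.4°
tan(βl) = 0.821
Z_in = Z_0·(Z_L + jZ_0·tanβl)/(Z_0 + jZ_L·tanβl) = 82.8 − j211 Ω
Γ_s = (Z_in − Z_s)/(Z_in + Z_s) = (32.8 − j211)/(133 − j211), |Γ_s| = 0.857
VSWR = (1 + |Γ_s|)/(1 − |Γ_s|)

VSWR ≈ 13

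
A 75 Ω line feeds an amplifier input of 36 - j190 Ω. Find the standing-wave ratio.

VSWR ≈ 15.9

Γ = (Z_L − Z_0)/(Z_L + Z_0) = (-39 − j190)/(111 − j190)
|Γ| = 194/220 = 0.881
VSWR = (1 + |Γ|)/(1 − |Γ|) = 1.88/0.119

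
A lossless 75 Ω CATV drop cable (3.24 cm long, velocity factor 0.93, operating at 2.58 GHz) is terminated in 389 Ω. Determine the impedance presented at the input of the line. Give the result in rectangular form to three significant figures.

λ = v/f = 0.93·c / 2.58 GHz = 0.108 m
βl = 2π·l/λ = 2π × 0.3 = 108°
tan(βl) = tan(108°) = -3.1
Z_in = Z_0·(Z_L + jZ_0·tanβl)/(Z_0 + jZ_L·tanβl)
     = 75·(389 − j233)/(75 − j1210)

Z_in ≈ 15.9 + j23.2 Ω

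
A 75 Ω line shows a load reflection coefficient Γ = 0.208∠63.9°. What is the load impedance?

Z_L = Z_0·(1 + Γ)/(1 − Γ) = 75·(1.09 + j0.187)/(0.908 − j0.187)

Z_L ≈ 83.4 + j32.6 Ω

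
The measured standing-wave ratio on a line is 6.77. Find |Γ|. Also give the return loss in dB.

|Γ| ≈ 0.743; return loss ≈ 2.58 dB

|Γ| = (S − 1)/(S + 1) = (6.77 − 1)/(6.77 + 1) = 5.77/7.77
RL = −20·log₁₀|Γ| = −20·log₁₀(0.743)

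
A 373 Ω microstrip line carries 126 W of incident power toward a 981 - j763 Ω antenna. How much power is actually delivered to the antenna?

P_delivered ≈ 76.3 W

|Γ| = |(608 − j763)/(1354 − j763)| = 0.628
|Γ|² = 0.394
P_refl = |Γ|²·P_inc = 49.7 W, P_del = (1 − |Γ|²)·P_inc = 76.3 W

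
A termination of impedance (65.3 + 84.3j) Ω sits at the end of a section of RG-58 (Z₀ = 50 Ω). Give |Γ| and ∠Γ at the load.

Γ ≈ 0.6 ∠ 43.5°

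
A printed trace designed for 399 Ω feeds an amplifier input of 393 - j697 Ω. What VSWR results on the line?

VSWR ≈ 4.89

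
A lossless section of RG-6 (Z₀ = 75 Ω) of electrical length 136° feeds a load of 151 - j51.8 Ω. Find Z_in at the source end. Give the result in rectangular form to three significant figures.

tan(βl) = tan(136°) = -0.966
Z_in = Z_0·(Z_L + jZ_0·tanβl)/(Z_0 + jZ_L·tanβl)
     = 75·(151 − j124)/(25 − j146)

Z_in ≈ 75 + j64.8 Ω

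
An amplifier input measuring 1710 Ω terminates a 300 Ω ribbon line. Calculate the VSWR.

VSWR ≈ 5.7

Γ = (1710 − 300)/(1710 + 300) = 0.701
VSWR = (1 + 0.701)/(1 − 0.701)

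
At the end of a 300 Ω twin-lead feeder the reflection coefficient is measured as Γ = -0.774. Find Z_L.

Z_L ≈ 38.2 Ω

Z_L = Z_0·(1 + Γ)/(1 − Γ) = 300·(0.226)/(1.77)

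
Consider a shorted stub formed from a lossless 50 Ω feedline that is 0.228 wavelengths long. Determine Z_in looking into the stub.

Z_in ≈ +j359 Ω

βl = 2π × 0.228 = 82.1°
tan(βl) = 7.19
For a shorted stub, Z_in = jZ_0·tan(βl)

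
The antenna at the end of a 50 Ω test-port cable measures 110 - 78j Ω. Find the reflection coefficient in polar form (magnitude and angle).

Γ ≈ 0.553 ∠ -26.4°

Γ = (Z_L − Z_0)/(Z_L + Z_0) = (60 − j78)/(160 − j78)
|Γ| = 98.4/178 = 0.553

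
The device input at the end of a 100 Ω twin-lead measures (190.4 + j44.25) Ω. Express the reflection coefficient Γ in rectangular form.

Γ ≈ 0.327 + j0.103

Γ = (Z_L − Z_0)/(Z_L + Z_0) = (90.4 + j44.25)/(290.4 + j44.25)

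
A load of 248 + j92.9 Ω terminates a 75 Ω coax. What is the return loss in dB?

RL ≈ 4.67 dB

Γ = (173 + j92.9)/(323 + j92.9), |Γ| = 0.584
RL = −20·log₁₀|Γ| = −20·log₁₀(0.584)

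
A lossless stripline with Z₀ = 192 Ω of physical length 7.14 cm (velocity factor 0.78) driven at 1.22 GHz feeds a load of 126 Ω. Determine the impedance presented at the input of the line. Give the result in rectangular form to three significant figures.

Z_in ≈ 179 − j77.4 Ω

λ = v/f = 0.78·c / 1.22 GHz = 0.192 m
βl = 2π·l/λ = 2π × 0.372 = 134°
tan(βl) = tan(134°) = -1.04
Z_in = Z_0·(Z_L + jZ_0·tanβl)/(Z_0 + jZ_L·tanβl)
     = 192·(126 − j199)/(192 − j130)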